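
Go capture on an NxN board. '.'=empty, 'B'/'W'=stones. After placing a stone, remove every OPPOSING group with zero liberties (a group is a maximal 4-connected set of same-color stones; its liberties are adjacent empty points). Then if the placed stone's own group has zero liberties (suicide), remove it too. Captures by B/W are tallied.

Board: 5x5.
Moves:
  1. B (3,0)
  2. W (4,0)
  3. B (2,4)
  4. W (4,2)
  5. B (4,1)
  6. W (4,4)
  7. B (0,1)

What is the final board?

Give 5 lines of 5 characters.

Move 1: B@(3,0) -> caps B=0 W=0
Move 2: W@(4,0) -> caps B=0 W=0
Move 3: B@(2,4) -> caps B=0 W=0
Move 4: W@(4,2) -> caps B=0 W=0
Move 5: B@(4,1) -> caps B=1 W=0
Move 6: W@(4,4) -> caps B=1 W=0
Move 7: B@(0,1) -> caps B=1 W=0

Answer: .B...
.....
....B
B....
.BW.W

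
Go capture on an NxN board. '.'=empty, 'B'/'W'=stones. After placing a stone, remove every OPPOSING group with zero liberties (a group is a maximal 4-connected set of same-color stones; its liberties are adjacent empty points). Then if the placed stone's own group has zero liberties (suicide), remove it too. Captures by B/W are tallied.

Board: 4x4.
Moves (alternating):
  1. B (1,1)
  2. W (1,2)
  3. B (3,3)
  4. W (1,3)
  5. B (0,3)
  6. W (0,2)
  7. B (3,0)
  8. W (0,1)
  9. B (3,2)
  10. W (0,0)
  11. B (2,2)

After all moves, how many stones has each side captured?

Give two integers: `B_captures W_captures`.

Move 1: B@(1,1) -> caps B=0 W=0
Move 2: W@(1,2) -> caps B=0 W=0
Move 3: B@(3,3) -> caps B=0 W=0
Move 4: W@(1,3) -> caps B=0 W=0
Move 5: B@(0,3) -> caps B=0 W=0
Move 6: W@(0,2) -> caps B=0 W=1
Move 7: B@(3,0) -> caps B=0 W=1
Move 8: W@(0,1) -> caps B=0 W=1
Move 9: B@(3,2) -> caps B=0 W=1
Move 10: W@(0,0) -> caps B=0 W=1
Move 11: B@(2,2) -> caps B=0 W=1

Answer: 0 1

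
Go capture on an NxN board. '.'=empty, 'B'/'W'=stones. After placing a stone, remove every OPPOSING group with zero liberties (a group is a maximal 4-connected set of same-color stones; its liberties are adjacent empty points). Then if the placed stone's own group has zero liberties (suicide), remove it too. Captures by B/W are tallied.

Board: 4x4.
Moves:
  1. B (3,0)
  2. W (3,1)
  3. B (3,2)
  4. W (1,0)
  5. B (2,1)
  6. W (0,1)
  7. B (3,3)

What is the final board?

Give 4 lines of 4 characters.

Move 1: B@(3,0) -> caps B=0 W=0
Move 2: W@(3,1) -> caps B=0 W=0
Move 3: B@(3,2) -> caps B=0 W=0
Move 4: W@(1,0) -> caps B=0 W=0
Move 5: B@(2,1) -> caps B=1 W=0
Move 6: W@(0,1) -> caps B=1 W=0
Move 7: B@(3,3) -> caps B=1 W=0

Answer: .W..
W...
.B..
B.BB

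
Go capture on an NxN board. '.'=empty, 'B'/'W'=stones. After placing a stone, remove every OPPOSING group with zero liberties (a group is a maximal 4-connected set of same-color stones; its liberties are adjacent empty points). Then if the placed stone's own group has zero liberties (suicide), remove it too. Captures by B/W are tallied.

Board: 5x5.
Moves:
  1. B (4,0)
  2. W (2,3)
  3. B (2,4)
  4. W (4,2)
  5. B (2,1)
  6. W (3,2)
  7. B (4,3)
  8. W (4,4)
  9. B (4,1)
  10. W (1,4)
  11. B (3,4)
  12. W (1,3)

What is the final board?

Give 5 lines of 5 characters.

Move 1: B@(4,0) -> caps B=0 W=0
Move 2: W@(2,3) -> caps B=0 W=0
Move 3: B@(2,4) -> caps B=0 W=0
Move 4: W@(4,2) -> caps B=0 W=0
Move 5: B@(2,1) -> caps B=0 W=0
Move 6: W@(3,2) -> caps B=0 W=0
Move 7: B@(4,3) -> caps B=0 W=0
Move 8: W@(4,4) -> caps B=0 W=0
Move 9: B@(4,1) -> caps B=0 W=0
Move 10: W@(1,4) -> caps B=0 W=0
Move 11: B@(3,4) -> caps B=1 W=0
Move 12: W@(1,3) -> caps B=1 W=0

Answer: .....
...WW
.B.WB
..W.B
BBWB.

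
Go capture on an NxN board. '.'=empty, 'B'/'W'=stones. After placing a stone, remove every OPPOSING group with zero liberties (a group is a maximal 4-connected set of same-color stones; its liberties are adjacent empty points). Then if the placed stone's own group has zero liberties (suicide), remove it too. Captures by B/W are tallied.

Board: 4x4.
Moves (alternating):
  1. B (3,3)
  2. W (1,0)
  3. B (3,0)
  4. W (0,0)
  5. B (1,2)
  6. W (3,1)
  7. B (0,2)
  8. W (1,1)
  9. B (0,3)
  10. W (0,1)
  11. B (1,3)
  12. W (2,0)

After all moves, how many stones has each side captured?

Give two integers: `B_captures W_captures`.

Move 1: B@(3,3) -> caps B=0 W=0
Move 2: W@(1,0) -> caps B=0 W=0
Move 3: B@(3,0) -> caps B=0 W=0
Move 4: W@(0,0) -> caps B=0 W=0
Move 5: B@(1,2) -> caps B=0 W=0
Move 6: W@(3,1) -> caps B=0 W=0
Move 7: B@(0,2) -> caps B=0 W=0
Move 8: W@(1,1) -> caps B=0 W=0
Move 9: B@(0,3) -> caps B=0 W=0
Move 10: W@(0,1) -> caps B=0 W=0
Move 11: B@(1,3) -> caps B=0 W=0
Move 12: W@(2,0) -> caps B=0 W=1

Answer: 0 1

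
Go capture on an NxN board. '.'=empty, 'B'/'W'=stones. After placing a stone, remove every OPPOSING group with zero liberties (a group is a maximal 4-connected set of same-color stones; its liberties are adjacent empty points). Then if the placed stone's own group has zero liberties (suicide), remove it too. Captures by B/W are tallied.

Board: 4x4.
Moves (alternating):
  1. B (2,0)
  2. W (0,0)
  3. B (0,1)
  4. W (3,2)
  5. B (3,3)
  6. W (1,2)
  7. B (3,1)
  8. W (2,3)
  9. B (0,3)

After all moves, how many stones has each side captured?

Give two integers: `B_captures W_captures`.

Answer: 0 1

Derivation:
Move 1: B@(2,0) -> caps B=0 W=0
Move 2: W@(0,0) -> caps B=0 W=0
Move 3: B@(0,1) -> caps B=0 W=0
Move 4: W@(3,2) -> caps B=0 W=0
Move 5: B@(3,3) -> caps B=0 W=0
Move 6: W@(1,2) -> caps B=0 W=0
Move 7: B@(3,1) -> caps B=0 W=0
Move 8: W@(2,3) -> caps B=0 W=1
Move 9: B@(0,3) -> caps B=0 W=1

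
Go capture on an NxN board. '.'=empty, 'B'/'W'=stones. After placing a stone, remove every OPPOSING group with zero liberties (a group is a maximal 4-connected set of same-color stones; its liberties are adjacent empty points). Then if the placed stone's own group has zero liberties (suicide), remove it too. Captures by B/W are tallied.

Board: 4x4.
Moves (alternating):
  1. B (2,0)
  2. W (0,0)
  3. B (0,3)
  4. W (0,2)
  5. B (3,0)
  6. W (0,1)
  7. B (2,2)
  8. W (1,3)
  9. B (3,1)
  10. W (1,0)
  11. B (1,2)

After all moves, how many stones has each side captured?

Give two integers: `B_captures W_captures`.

Move 1: B@(2,0) -> caps B=0 W=0
Move 2: W@(0,0) -> caps B=0 W=0
Move 3: B@(0,3) -> caps B=0 W=0
Move 4: W@(0,2) -> caps B=0 W=0
Move 5: B@(3,0) -> caps B=0 W=0
Move 6: W@(0,1) -> caps B=0 W=0
Move 7: B@(2,2) -> caps B=0 W=0
Move 8: W@(1,3) -> caps B=0 W=1
Move 9: B@(3,1) -> caps B=0 W=1
Move 10: W@(1,0) -> caps B=0 W=1
Move 11: B@(1,2) -> caps B=0 W=1

Answer: 0 1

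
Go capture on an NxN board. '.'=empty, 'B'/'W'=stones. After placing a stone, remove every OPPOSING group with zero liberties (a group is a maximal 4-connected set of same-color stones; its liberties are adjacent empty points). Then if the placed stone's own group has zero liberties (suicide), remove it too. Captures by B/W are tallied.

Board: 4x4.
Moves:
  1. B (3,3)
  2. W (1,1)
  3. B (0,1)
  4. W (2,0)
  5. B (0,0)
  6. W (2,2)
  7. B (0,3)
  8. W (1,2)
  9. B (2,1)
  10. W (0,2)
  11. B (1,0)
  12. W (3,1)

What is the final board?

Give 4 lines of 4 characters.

Answer: ..WB
.WW.
W.W.
.W.B

Derivation:
Move 1: B@(3,3) -> caps B=0 W=0
Move 2: W@(1,1) -> caps B=0 W=0
Move 3: B@(0,1) -> caps B=0 W=0
Move 4: W@(2,0) -> caps B=0 W=0
Move 5: B@(0,0) -> caps B=0 W=0
Move 6: W@(2,2) -> caps B=0 W=0
Move 7: B@(0,3) -> caps B=0 W=0
Move 8: W@(1,2) -> caps B=0 W=0
Move 9: B@(2,1) -> caps B=0 W=0
Move 10: W@(0,2) -> caps B=0 W=0
Move 11: B@(1,0) -> caps B=0 W=0
Move 12: W@(3,1) -> caps B=0 W=1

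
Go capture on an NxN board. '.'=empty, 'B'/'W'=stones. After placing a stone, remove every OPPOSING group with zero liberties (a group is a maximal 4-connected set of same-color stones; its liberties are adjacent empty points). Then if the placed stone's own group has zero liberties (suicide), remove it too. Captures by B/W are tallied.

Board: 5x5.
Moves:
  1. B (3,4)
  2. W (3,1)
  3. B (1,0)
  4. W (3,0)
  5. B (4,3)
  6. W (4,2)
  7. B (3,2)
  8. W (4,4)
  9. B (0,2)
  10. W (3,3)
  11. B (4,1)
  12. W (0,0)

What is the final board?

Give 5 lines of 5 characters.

Answer: W.B..
B....
.....
WWBWB
.B.B.

Derivation:
Move 1: B@(3,4) -> caps B=0 W=0
Move 2: W@(3,1) -> caps B=0 W=0
Move 3: B@(1,0) -> caps B=0 W=0
Move 4: W@(3,0) -> caps B=0 W=0
Move 5: B@(4,3) -> caps B=0 W=0
Move 6: W@(4,2) -> caps B=0 W=0
Move 7: B@(3,2) -> caps B=0 W=0
Move 8: W@(4,4) -> caps B=0 W=0
Move 9: B@(0,2) -> caps B=0 W=0
Move 10: W@(3,3) -> caps B=0 W=0
Move 11: B@(4,1) -> caps B=1 W=0
Move 12: W@(0,0) -> caps B=1 W=0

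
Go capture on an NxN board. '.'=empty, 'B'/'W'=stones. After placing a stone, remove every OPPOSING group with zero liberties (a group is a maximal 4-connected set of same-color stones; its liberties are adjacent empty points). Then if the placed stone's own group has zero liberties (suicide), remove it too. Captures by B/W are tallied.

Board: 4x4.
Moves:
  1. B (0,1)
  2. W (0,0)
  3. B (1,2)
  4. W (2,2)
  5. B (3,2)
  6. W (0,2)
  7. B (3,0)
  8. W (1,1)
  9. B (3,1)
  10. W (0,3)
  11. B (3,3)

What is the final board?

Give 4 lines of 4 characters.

Move 1: B@(0,1) -> caps B=0 W=0
Move 2: W@(0,0) -> caps B=0 W=0
Move 3: B@(1,2) -> caps B=0 W=0
Move 4: W@(2,2) -> caps B=0 W=0
Move 5: B@(3,2) -> caps B=0 W=0
Move 6: W@(0,2) -> caps B=0 W=0
Move 7: B@(3,0) -> caps B=0 W=0
Move 8: W@(1,1) -> caps B=0 W=1
Move 9: B@(3,1) -> caps B=0 W=1
Move 10: W@(0,3) -> caps B=0 W=1
Move 11: B@(3,3) -> caps B=0 W=1

Answer: W.WW
.WB.
..W.
BBBB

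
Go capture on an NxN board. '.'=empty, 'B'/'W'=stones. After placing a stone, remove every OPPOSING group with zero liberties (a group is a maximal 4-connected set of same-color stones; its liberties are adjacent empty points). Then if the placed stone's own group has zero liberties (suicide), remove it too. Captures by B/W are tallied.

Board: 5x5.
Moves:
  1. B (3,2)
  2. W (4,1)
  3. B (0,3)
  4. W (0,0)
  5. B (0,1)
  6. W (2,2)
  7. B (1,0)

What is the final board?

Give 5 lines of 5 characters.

Answer: .B.B.
B....
..W..
..B..
.W...

Derivation:
Move 1: B@(3,2) -> caps B=0 W=0
Move 2: W@(4,1) -> caps B=0 W=0
Move 3: B@(0,3) -> caps B=0 W=0
Move 4: W@(0,0) -> caps B=0 W=0
Move 5: B@(0,1) -> caps B=0 W=0
Move 6: W@(2,2) -> caps B=0 W=0
Move 7: B@(1,0) -> caps B=1 W=0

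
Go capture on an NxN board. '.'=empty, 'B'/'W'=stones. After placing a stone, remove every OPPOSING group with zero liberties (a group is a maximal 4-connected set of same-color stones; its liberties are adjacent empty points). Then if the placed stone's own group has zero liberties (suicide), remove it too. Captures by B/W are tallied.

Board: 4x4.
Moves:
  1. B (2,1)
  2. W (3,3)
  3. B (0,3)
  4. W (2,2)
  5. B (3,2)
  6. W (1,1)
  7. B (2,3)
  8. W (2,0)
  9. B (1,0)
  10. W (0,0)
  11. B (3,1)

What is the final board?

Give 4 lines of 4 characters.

Answer: W..B
.W..
WBWB
.BB.

Derivation:
Move 1: B@(2,1) -> caps B=0 W=0
Move 2: W@(3,3) -> caps B=0 W=0
Move 3: B@(0,3) -> caps B=0 W=0
Move 4: W@(2,2) -> caps B=0 W=0
Move 5: B@(3,2) -> caps B=0 W=0
Move 6: W@(1,1) -> caps B=0 W=0
Move 7: B@(2,3) -> caps B=1 W=0
Move 8: W@(2,0) -> caps B=1 W=0
Move 9: B@(1,0) -> caps B=1 W=0
Move 10: W@(0,0) -> caps B=1 W=1
Move 11: B@(3,1) -> caps B=1 W=1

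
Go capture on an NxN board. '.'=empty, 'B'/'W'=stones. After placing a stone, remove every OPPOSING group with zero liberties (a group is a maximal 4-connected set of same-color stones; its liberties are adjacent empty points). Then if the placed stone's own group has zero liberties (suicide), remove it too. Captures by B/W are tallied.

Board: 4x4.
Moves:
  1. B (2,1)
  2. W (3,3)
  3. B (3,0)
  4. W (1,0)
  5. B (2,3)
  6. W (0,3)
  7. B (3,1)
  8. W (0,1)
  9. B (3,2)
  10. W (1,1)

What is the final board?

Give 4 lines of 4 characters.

Move 1: B@(2,1) -> caps B=0 W=0
Move 2: W@(3,3) -> caps B=0 W=0
Move 3: B@(3,0) -> caps B=0 W=0
Move 4: W@(1,0) -> caps B=0 W=0
Move 5: B@(2,3) -> caps B=0 W=0
Move 6: W@(0,3) -> caps B=0 W=0
Move 7: B@(3,1) -> caps B=0 W=0
Move 8: W@(0,1) -> caps B=0 W=0
Move 9: B@(3,2) -> caps B=1 W=0
Move 10: W@(1,1) -> caps B=1 W=0

Answer: .W.W
WW..
.B.B
BBB.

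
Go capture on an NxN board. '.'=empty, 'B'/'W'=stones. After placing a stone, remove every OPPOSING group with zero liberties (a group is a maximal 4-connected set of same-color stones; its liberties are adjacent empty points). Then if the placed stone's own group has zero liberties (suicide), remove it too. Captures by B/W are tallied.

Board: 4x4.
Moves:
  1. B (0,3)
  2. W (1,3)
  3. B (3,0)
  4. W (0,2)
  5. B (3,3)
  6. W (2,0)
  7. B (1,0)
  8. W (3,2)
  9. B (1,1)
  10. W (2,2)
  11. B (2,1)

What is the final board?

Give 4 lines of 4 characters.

Answer: ..W.
BB.W
.BW.
B.WB

Derivation:
Move 1: B@(0,3) -> caps B=0 W=0
Move 2: W@(1,3) -> caps B=0 W=0
Move 3: B@(3,0) -> caps B=0 W=0
Move 4: W@(0,2) -> caps B=0 W=1
Move 5: B@(3,3) -> caps B=0 W=1
Move 6: W@(2,0) -> caps B=0 W=1
Move 7: B@(1,0) -> caps B=0 W=1
Move 8: W@(3,2) -> caps B=0 W=1
Move 9: B@(1,1) -> caps B=0 W=1
Move 10: W@(2,2) -> caps B=0 W=1
Move 11: B@(2,1) -> caps B=1 W=1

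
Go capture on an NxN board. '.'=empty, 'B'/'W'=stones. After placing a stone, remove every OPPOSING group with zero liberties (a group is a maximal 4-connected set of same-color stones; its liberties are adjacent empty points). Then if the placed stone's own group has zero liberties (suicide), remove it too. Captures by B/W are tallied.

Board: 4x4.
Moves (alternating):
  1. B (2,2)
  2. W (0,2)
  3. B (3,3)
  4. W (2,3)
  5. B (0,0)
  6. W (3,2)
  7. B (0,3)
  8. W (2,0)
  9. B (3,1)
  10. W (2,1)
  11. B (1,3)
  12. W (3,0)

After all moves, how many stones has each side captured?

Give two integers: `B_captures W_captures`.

Move 1: B@(2,2) -> caps B=0 W=0
Move 2: W@(0,2) -> caps B=0 W=0
Move 3: B@(3,3) -> caps B=0 W=0
Move 4: W@(2,3) -> caps B=0 W=0
Move 5: B@(0,0) -> caps B=0 W=0
Move 6: W@(3,2) -> caps B=0 W=1
Move 7: B@(0,3) -> caps B=0 W=1
Move 8: W@(2,0) -> caps B=0 W=1
Move 9: B@(3,1) -> caps B=0 W=1
Move 10: W@(2,1) -> caps B=0 W=1
Move 11: B@(1,3) -> caps B=0 W=1
Move 12: W@(3,0) -> caps B=0 W=2

Answer: 0 2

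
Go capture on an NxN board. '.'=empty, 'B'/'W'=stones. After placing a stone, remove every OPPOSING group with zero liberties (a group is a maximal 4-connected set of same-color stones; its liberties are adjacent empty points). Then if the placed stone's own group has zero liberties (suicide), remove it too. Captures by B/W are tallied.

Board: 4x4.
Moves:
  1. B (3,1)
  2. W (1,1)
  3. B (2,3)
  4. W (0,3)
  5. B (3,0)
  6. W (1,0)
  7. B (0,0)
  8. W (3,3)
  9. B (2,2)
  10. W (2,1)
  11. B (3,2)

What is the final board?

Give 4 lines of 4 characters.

Move 1: B@(3,1) -> caps B=0 W=0
Move 2: W@(1,1) -> caps B=0 W=0
Move 3: B@(2,3) -> caps B=0 W=0
Move 4: W@(0,3) -> caps B=0 W=0
Move 5: B@(3,0) -> caps B=0 W=0
Move 6: W@(1,0) -> caps B=0 W=0
Move 7: B@(0,0) -> caps B=0 W=0
Move 8: W@(3,3) -> caps B=0 W=0
Move 9: B@(2,2) -> caps B=0 W=0
Move 10: W@(2,1) -> caps B=0 W=0
Move 11: B@(3,2) -> caps B=1 W=0

Answer: B..W
WW..
.WBB
BBB.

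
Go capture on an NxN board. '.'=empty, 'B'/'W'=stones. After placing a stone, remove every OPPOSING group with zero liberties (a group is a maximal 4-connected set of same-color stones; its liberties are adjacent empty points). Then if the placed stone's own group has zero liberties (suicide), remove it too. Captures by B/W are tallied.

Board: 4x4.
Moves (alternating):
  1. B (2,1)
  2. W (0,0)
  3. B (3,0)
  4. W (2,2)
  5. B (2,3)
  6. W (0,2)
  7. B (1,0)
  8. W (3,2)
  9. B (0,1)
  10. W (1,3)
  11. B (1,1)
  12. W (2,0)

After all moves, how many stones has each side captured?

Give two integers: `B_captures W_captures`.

Move 1: B@(2,1) -> caps B=0 W=0
Move 2: W@(0,0) -> caps B=0 W=0
Move 3: B@(3,0) -> caps B=0 W=0
Move 4: W@(2,2) -> caps B=0 W=0
Move 5: B@(2,3) -> caps B=0 W=0
Move 6: W@(0,2) -> caps B=0 W=0
Move 7: B@(1,0) -> caps B=0 W=0
Move 8: W@(3,2) -> caps B=0 W=0
Move 9: B@(0,1) -> caps B=1 W=0
Move 10: W@(1,3) -> caps B=1 W=0
Move 11: B@(1,1) -> caps B=1 W=0
Move 12: W@(2,0) -> caps B=1 W=0

Answer: 1 0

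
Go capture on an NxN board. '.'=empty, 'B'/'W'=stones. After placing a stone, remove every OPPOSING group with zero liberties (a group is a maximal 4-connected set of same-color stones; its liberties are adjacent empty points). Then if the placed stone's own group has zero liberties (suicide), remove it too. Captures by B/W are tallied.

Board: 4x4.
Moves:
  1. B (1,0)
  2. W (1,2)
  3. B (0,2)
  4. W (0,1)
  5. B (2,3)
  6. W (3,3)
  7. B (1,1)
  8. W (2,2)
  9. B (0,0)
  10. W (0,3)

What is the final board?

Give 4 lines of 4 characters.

Answer: B.BW
BBW.
..WB
...W

Derivation:
Move 1: B@(1,0) -> caps B=0 W=0
Move 2: W@(1,2) -> caps B=0 W=0
Move 3: B@(0,2) -> caps B=0 W=0
Move 4: W@(0,1) -> caps B=0 W=0
Move 5: B@(2,3) -> caps B=0 W=0
Move 6: W@(3,3) -> caps B=0 W=0
Move 7: B@(1,1) -> caps B=0 W=0
Move 8: W@(2,2) -> caps B=0 W=0
Move 9: B@(0,0) -> caps B=1 W=0
Move 10: W@(0,3) -> caps B=1 W=0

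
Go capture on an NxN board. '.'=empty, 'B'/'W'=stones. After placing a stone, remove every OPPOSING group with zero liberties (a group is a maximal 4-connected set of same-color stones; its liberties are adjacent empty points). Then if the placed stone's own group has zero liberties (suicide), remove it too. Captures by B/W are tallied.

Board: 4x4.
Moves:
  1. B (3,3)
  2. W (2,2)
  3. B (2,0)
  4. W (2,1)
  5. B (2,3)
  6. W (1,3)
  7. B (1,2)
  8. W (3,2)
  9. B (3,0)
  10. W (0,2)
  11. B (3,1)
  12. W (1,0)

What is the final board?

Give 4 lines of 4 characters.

Answer: ..W.
W.BW
.WW.
..W.

Derivation:
Move 1: B@(3,3) -> caps B=0 W=0
Move 2: W@(2,2) -> caps B=0 W=0
Move 3: B@(2,0) -> caps B=0 W=0
Move 4: W@(2,1) -> caps B=0 W=0
Move 5: B@(2,3) -> caps B=0 W=0
Move 6: W@(1,3) -> caps B=0 W=0
Move 7: B@(1,2) -> caps B=0 W=0
Move 8: W@(3,2) -> caps B=0 W=2
Move 9: B@(3,0) -> caps B=0 W=2
Move 10: W@(0,2) -> caps B=0 W=2
Move 11: B@(3,1) -> caps B=0 W=2
Move 12: W@(1,0) -> caps B=0 W=5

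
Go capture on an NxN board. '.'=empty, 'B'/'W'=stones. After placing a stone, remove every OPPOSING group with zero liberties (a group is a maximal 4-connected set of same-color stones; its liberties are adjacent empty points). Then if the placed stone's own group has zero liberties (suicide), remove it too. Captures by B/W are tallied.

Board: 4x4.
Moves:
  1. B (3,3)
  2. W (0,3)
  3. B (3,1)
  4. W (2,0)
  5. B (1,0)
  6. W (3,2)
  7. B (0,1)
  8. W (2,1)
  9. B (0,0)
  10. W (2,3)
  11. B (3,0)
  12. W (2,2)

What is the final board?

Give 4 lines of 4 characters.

Answer: BB.W
B...
WWWW
..W.

Derivation:
Move 1: B@(3,3) -> caps B=0 W=0
Move 2: W@(0,3) -> caps B=0 W=0
Move 3: B@(3,1) -> caps B=0 W=0
Move 4: W@(2,0) -> caps B=0 W=0
Move 5: B@(1,0) -> caps B=0 W=0
Move 6: W@(3,2) -> caps B=0 W=0
Move 7: B@(0,1) -> caps B=0 W=0
Move 8: W@(2,1) -> caps B=0 W=0
Move 9: B@(0,0) -> caps B=0 W=0
Move 10: W@(2,3) -> caps B=0 W=1
Move 11: B@(3,0) -> caps B=0 W=1
Move 12: W@(2,2) -> caps B=0 W=1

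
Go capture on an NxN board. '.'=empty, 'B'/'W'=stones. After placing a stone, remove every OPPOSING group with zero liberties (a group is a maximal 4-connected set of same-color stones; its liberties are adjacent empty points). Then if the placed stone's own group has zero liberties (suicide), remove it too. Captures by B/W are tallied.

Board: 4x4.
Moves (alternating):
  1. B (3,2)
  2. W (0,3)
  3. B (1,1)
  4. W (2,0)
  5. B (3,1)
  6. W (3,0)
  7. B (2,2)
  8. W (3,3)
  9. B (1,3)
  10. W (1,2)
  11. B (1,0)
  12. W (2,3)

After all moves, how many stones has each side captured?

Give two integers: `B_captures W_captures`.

Move 1: B@(3,2) -> caps B=0 W=0
Move 2: W@(0,3) -> caps B=0 W=0
Move 3: B@(1,1) -> caps B=0 W=0
Move 4: W@(2,0) -> caps B=0 W=0
Move 5: B@(3,1) -> caps B=0 W=0
Move 6: W@(3,0) -> caps B=0 W=0
Move 7: B@(2,2) -> caps B=0 W=0
Move 8: W@(3,3) -> caps B=0 W=0
Move 9: B@(1,3) -> caps B=0 W=0
Move 10: W@(1,2) -> caps B=0 W=0
Move 11: B@(1,0) -> caps B=0 W=0
Move 12: W@(2,3) -> caps B=0 W=1

Answer: 0 1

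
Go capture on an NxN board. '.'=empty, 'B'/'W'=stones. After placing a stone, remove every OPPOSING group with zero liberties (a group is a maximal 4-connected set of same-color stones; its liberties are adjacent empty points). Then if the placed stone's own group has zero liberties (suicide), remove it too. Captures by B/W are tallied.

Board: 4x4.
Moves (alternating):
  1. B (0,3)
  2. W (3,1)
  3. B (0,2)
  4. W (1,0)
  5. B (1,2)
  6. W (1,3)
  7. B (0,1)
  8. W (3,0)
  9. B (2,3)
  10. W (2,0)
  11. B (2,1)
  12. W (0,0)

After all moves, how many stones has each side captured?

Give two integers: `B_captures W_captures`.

Answer: 1 0

Derivation:
Move 1: B@(0,3) -> caps B=0 W=0
Move 2: W@(3,1) -> caps B=0 W=0
Move 3: B@(0,2) -> caps B=0 W=0
Move 4: W@(1,0) -> caps B=0 W=0
Move 5: B@(1,2) -> caps B=0 W=0
Move 6: W@(1,3) -> caps B=0 W=0
Move 7: B@(0,1) -> caps B=0 W=0
Move 8: W@(3,0) -> caps B=0 W=0
Move 9: B@(2,3) -> caps B=1 W=0
Move 10: W@(2,0) -> caps B=1 W=0
Move 11: B@(2,1) -> caps B=1 W=0
Move 12: W@(0,0) -> caps B=1 W=0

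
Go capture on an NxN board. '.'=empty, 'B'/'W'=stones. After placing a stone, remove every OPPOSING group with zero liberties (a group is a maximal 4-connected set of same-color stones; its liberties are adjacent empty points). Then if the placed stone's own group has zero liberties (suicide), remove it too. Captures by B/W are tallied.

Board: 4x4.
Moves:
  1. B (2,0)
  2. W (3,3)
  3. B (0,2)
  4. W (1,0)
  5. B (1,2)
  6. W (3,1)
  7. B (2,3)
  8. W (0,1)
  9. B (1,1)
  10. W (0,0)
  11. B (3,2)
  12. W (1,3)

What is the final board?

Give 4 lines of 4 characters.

Move 1: B@(2,0) -> caps B=0 W=0
Move 2: W@(3,3) -> caps B=0 W=0
Move 3: B@(0,2) -> caps B=0 W=0
Move 4: W@(1,0) -> caps B=0 W=0
Move 5: B@(1,2) -> caps B=0 W=0
Move 6: W@(3,1) -> caps B=0 W=0
Move 7: B@(2,3) -> caps B=0 W=0
Move 8: W@(0,1) -> caps B=0 W=0
Move 9: B@(1,1) -> caps B=0 W=0
Move 10: W@(0,0) -> caps B=0 W=0
Move 11: B@(3,2) -> caps B=1 W=0
Move 12: W@(1,3) -> caps B=1 W=0

Answer: ..B.
.BBW
B..B
.WB.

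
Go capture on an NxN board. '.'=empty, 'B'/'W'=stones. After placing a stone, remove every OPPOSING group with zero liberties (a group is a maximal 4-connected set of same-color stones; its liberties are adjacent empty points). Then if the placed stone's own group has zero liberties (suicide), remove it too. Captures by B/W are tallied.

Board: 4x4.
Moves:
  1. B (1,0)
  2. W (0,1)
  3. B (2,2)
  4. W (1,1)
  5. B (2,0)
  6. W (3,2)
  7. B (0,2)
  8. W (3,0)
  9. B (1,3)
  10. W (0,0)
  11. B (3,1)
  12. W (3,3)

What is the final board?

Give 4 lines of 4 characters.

Move 1: B@(1,0) -> caps B=0 W=0
Move 2: W@(0,1) -> caps B=0 W=0
Move 3: B@(2,2) -> caps B=0 W=0
Move 4: W@(1,1) -> caps B=0 W=0
Move 5: B@(2,0) -> caps B=0 W=0
Move 6: W@(3,2) -> caps B=0 W=0
Move 7: B@(0,2) -> caps B=0 W=0
Move 8: W@(3,0) -> caps B=0 W=0
Move 9: B@(1,3) -> caps B=0 W=0
Move 10: W@(0,0) -> caps B=0 W=0
Move 11: B@(3,1) -> caps B=1 W=0
Move 12: W@(3,3) -> caps B=1 W=0

Answer: WWB.
BW.B
B.B.
.BWW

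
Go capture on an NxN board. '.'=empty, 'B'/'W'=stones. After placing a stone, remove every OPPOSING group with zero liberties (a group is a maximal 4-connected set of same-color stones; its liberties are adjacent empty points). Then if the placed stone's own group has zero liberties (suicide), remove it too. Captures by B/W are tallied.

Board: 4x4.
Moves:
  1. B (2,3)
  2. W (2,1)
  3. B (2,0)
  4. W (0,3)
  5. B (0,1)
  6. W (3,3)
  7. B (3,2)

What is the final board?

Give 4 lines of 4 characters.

Move 1: B@(2,3) -> caps B=0 W=0
Move 2: W@(2,1) -> caps B=0 W=0
Move 3: B@(2,0) -> caps B=0 W=0
Move 4: W@(0,3) -> caps B=0 W=0
Move 5: B@(0,1) -> caps B=0 W=0
Move 6: W@(3,3) -> caps B=0 W=0
Move 7: B@(3,2) -> caps B=1 W=0

Answer: .B.W
....
BW.B
..B.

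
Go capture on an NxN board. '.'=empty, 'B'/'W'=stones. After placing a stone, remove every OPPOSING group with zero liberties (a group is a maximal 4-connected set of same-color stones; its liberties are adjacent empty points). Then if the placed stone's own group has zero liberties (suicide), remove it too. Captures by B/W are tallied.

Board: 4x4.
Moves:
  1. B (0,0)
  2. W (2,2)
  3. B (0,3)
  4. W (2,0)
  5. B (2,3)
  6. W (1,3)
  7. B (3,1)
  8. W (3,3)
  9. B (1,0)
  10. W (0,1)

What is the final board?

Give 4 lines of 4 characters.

Answer: BW.B
B..W
W.W.
.B.W

Derivation:
Move 1: B@(0,0) -> caps B=0 W=0
Move 2: W@(2,2) -> caps B=0 W=0
Move 3: B@(0,3) -> caps B=0 W=0
Move 4: W@(2,0) -> caps B=0 W=0
Move 5: B@(2,3) -> caps B=0 W=0
Move 6: W@(1,3) -> caps B=0 W=0
Move 7: B@(3,1) -> caps B=0 W=0
Move 8: W@(3,3) -> caps B=0 W=1
Move 9: B@(1,0) -> caps B=0 W=1
Move 10: W@(0,1) -> caps B=0 W=1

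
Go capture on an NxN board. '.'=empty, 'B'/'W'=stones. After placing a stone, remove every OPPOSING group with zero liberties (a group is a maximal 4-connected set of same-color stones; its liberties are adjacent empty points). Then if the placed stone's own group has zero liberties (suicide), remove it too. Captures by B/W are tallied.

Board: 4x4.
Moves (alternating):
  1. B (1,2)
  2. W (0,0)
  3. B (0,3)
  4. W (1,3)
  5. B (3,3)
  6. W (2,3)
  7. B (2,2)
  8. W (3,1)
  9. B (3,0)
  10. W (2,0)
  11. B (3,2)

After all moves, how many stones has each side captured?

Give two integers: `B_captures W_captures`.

Answer: 2 1

Derivation:
Move 1: B@(1,2) -> caps B=0 W=0
Move 2: W@(0,0) -> caps B=0 W=0
Move 3: B@(0,3) -> caps B=0 W=0
Move 4: W@(1,3) -> caps B=0 W=0
Move 5: B@(3,3) -> caps B=0 W=0
Move 6: W@(2,3) -> caps B=0 W=0
Move 7: B@(2,2) -> caps B=2 W=0
Move 8: W@(3,1) -> caps B=2 W=0
Move 9: B@(3,0) -> caps B=2 W=0
Move 10: W@(2,0) -> caps B=2 W=1
Move 11: B@(3,2) -> caps B=2 W=1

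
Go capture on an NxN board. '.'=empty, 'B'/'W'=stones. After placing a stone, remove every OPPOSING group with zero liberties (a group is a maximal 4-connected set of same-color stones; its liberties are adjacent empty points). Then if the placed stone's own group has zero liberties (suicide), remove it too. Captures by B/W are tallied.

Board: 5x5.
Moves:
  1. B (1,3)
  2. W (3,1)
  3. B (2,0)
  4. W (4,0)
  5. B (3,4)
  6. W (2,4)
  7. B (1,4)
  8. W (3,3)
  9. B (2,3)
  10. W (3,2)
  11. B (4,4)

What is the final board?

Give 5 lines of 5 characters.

Move 1: B@(1,3) -> caps B=0 W=0
Move 2: W@(3,1) -> caps B=0 W=0
Move 3: B@(2,0) -> caps B=0 W=0
Move 4: W@(4,0) -> caps B=0 W=0
Move 5: B@(3,4) -> caps B=0 W=0
Move 6: W@(2,4) -> caps B=0 W=0
Move 7: B@(1,4) -> caps B=0 W=0
Move 8: W@(3,3) -> caps B=0 W=0
Move 9: B@(2,3) -> caps B=1 W=0
Move 10: W@(3,2) -> caps B=1 W=0
Move 11: B@(4,4) -> caps B=1 W=0

Answer: .....
...BB
B..B.
.WWWB
W...B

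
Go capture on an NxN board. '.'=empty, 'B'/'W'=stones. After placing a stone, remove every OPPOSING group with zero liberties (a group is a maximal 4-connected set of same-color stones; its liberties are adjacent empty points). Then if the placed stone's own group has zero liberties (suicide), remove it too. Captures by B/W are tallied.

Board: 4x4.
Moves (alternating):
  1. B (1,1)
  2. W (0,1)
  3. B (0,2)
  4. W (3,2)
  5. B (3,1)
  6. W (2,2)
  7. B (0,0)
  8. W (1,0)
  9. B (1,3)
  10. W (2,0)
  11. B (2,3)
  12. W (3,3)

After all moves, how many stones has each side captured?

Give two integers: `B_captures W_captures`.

Move 1: B@(1,1) -> caps B=0 W=0
Move 2: W@(0,1) -> caps B=0 W=0
Move 3: B@(0,2) -> caps B=0 W=0
Move 4: W@(3,2) -> caps B=0 W=0
Move 5: B@(3,1) -> caps B=0 W=0
Move 6: W@(2,2) -> caps B=0 W=0
Move 7: B@(0,0) -> caps B=1 W=0
Move 8: W@(1,0) -> caps B=1 W=0
Move 9: B@(1,3) -> caps B=1 W=0
Move 10: W@(2,0) -> caps B=1 W=0
Move 11: B@(2,3) -> caps B=1 W=0
Move 12: W@(3,3) -> caps B=1 W=0

Answer: 1 0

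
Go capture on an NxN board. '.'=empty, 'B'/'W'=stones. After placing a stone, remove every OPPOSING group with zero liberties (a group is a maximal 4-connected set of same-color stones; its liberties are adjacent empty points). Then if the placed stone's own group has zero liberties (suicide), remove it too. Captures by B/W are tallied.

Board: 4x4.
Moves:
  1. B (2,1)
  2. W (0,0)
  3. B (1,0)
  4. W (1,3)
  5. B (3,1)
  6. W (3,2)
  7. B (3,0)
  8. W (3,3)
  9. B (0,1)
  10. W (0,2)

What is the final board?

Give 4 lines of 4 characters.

Move 1: B@(2,1) -> caps B=0 W=0
Move 2: W@(0,0) -> caps B=0 W=0
Move 3: B@(1,0) -> caps B=0 W=0
Move 4: W@(1,3) -> caps B=0 W=0
Move 5: B@(3,1) -> caps B=0 W=0
Move 6: W@(3,2) -> caps B=0 W=0
Move 7: B@(3,0) -> caps B=0 W=0
Move 8: W@(3,3) -> caps B=0 W=0
Move 9: B@(0,1) -> caps B=1 W=0
Move 10: W@(0,2) -> caps B=1 W=0

Answer: .BW.
B..W
.B..
BBWW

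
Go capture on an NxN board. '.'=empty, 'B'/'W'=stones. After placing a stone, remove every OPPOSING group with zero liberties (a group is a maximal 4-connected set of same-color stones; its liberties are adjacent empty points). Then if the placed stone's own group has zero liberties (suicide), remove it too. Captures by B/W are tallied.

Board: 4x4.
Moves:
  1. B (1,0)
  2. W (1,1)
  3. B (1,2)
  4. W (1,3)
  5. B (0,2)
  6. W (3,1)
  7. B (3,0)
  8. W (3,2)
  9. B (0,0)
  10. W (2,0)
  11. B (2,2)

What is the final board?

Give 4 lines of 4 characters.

Answer: B.B.
BWBW
W.B.
.WW.

Derivation:
Move 1: B@(1,0) -> caps B=0 W=0
Move 2: W@(1,1) -> caps B=0 W=0
Move 3: B@(1,2) -> caps B=0 W=0
Move 4: W@(1,3) -> caps B=0 W=0
Move 5: B@(0,2) -> caps B=0 W=0
Move 6: W@(3,1) -> caps B=0 W=0
Move 7: B@(3,0) -> caps B=0 W=0
Move 8: W@(3,2) -> caps B=0 W=0
Move 9: B@(0,0) -> caps B=0 W=0
Move 10: W@(2,0) -> caps B=0 W=1
Move 11: B@(2,2) -> caps B=0 W=1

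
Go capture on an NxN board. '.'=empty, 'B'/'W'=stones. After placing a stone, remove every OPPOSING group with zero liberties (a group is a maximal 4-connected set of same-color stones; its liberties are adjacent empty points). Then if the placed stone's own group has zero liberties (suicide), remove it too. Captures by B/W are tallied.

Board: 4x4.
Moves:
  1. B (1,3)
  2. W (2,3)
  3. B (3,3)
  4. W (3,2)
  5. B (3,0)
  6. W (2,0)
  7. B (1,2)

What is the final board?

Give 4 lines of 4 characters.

Answer: ....
..BB
W..W
B.W.

Derivation:
Move 1: B@(1,3) -> caps B=0 W=0
Move 2: W@(2,3) -> caps B=0 W=0
Move 3: B@(3,3) -> caps B=0 W=0
Move 4: W@(3,2) -> caps B=0 W=1
Move 5: B@(3,0) -> caps B=0 W=1
Move 6: W@(2,0) -> caps B=0 W=1
Move 7: B@(1,2) -> caps B=0 W=1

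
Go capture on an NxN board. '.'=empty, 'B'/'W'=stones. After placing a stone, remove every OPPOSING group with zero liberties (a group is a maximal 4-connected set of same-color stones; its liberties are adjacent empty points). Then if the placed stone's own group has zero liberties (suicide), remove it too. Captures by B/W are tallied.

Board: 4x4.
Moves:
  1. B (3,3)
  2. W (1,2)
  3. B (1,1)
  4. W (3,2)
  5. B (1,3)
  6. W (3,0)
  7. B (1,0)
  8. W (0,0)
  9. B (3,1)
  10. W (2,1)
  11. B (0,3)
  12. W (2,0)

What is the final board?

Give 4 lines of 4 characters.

Move 1: B@(3,3) -> caps B=0 W=0
Move 2: W@(1,2) -> caps B=0 W=0
Move 3: B@(1,1) -> caps B=0 W=0
Move 4: W@(3,2) -> caps B=0 W=0
Move 5: B@(1,3) -> caps B=0 W=0
Move 6: W@(3,0) -> caps B=0 W=0
Move 7: B@(1,0) -> caps B=0 W=0
Move 8: W@(0,0) -> caps B=0 W=0
Move 9: B@(3,1) -> caps B=0 W=0
Move 10: W@(2,1) -> caps B=0 W=1
Move 11: B@(0,3) -> caps B=0 W=1
Move 12: W@(2,0) -> caps B=0 W=1

Answer: W..B
BBWB
WW..
W.WB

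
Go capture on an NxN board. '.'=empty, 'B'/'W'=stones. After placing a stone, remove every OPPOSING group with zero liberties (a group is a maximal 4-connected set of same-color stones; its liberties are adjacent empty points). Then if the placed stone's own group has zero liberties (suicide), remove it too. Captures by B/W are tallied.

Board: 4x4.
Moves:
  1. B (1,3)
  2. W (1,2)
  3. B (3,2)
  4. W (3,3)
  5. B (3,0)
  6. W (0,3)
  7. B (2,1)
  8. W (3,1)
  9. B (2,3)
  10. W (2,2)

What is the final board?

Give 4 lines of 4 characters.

Answer: ...W
..WB
.BWB
B.B.

Derivation:
Move 1: B@(1,3) -> caps B=0 W=0
Move 2: W@(1,2) -> caps B=0 W=0
Move 3: B@(3,2) -> caps B=0 W=0
Move 4: W@(3,3) -> caps B=0 W=0
Move 5: B@(3,0) -> caps B=0 W=0
Move 6: W@(0,3) -> caps B=0 W=0
Move 7: B@(2,1) -> caps B=0 W=0
Move 8: W@(3,1) -> caps B=0 W=0
Move 9: B@(2,3) -> caps B=1 W=0
Move 10: W@(2,2) -> caps B=1 W=0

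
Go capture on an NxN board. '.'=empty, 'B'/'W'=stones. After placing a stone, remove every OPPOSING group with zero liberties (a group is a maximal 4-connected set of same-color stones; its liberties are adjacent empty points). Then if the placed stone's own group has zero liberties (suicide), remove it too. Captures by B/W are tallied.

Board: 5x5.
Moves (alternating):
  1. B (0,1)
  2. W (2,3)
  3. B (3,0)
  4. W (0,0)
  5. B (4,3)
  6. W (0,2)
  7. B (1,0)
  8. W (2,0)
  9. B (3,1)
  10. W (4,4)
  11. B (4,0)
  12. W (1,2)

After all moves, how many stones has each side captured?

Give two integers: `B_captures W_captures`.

Move 1: B@(0,1) -> caps B=0 W=0
Move 2: W@(2,3) -> caps B=0 W=0
Move 3: B@(3,0) -> caps B=0 W=0
Move 4: W@(0,0) -> caps B=0 W=0
Move 5: B@(4,3) -> caps B=0 W=0
Move 6: W@(0,2) -> caps B=0 W=0
Move 7: B@(1,0) -> caps B=1 W=0
Move 8: W@(2,0) -> caps B=1 W=0
Move 9: B@(3,1) -> caps B=1 W=0
Move 10: W@(4,4) -> caps B=1 W=0
Move 11: B@(4,0) -> caps B=1 W=0
Move 12: W@(1,2) -> caps B=1 W=0

Answer: 1 0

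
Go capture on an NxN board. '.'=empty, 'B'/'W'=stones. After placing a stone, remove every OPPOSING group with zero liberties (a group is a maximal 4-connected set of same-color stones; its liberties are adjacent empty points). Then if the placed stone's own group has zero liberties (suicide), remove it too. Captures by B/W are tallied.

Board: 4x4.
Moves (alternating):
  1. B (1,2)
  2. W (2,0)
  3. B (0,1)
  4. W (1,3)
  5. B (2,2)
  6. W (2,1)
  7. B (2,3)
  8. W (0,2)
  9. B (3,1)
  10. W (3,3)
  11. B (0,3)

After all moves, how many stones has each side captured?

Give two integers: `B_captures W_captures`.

Answer: 2 0

Derivation:
Move 1: B@(1,2) -> caps B=0 W=0
Move 2: W@(2,0) -> caps B=0 W=0
Move 3: B@(0,1) -> caps B=0 W=0
Move 4: W@(1,3) -> caps B=0 W=0
Move 5: B@(2,2) -> caps B=0 W=0
Move 6: W@(2,1) -> caps B=0 W=0
Move 7: B@(2,3) -> caps B=0 W=0
Move 8: W@(0,2) -> caps B=0 W=0
Move 9: B@(3,1) -> caps B=0 W=0
Move 10: W@(3,3) -> caps B=0 W=0
Move 11: B@(0,3) -> caps B=2 W=0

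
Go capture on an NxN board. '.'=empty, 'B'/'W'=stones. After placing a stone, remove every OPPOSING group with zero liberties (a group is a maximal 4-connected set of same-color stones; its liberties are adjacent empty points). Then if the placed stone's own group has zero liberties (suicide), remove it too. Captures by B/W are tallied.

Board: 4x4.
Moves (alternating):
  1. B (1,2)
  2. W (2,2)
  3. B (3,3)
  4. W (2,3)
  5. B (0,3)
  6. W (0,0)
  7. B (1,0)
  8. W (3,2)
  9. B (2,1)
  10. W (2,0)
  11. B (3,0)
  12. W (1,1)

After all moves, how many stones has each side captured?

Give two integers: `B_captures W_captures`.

Move 1: B@(1,2) -> caps B=0 W=0
Move 2: W@(2,2) -> caps B=0 W=0
Move 3: B@(3,3) -> caps B=0 W=0
Move 4: W@(2,3) -> caps B=0 W=0
Move 5: B@(0,3) -> caps B=0 W=0
Move 6: W@(0,0) -> caps B=0 W=0
Move 7: B@(1,0) -> caps B=0 W=0
Move 8: W@(3,2) -> caps B=0 W=1
Move 9: B@(2,1) -> caps B=0 W=1
Move 10: W@(2,0) -> caps B=0 W=1
Move 11: B@(3,0) -> caps B=1 W=1
Move 12: W@(1,1) -> caps B=1 W=1

Answer: 1 1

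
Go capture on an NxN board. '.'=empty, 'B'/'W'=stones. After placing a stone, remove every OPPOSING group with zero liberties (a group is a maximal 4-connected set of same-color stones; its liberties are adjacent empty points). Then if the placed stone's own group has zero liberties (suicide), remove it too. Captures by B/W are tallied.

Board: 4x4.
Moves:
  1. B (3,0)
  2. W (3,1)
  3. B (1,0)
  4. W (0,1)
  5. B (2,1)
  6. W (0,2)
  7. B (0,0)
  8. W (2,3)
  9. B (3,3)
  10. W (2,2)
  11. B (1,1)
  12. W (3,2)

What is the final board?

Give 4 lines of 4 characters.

Move 1: B@(3,0) -> caps B=0 W=0
Move 2: W@(3,1) -> caps B=0 W=0
Move 3: B@(1,0) -> caps B=0 W=0
Move 4: W@(0,1) -> caps B=0 W=0
Move 5: B@(2,1) -> caps B=0 W=0
Move 6: W@(0,2) -> caps B=0 W=0
Move 7: B@(0,0) -> caps B=0 W=0
Move 8: W@(2,3) -> caps B=0 W=0
Move 9: B@(3,3) -> caps B=0 W=0
Move 10: W@(2,2) -> caps B=0 W=0
Move 11: B@(1,1) -> caps B=0 W=0
Move 12: W@(3,2) -> caps B=0 W=1

Answer: BWW.
BB..
.BWW
BWW.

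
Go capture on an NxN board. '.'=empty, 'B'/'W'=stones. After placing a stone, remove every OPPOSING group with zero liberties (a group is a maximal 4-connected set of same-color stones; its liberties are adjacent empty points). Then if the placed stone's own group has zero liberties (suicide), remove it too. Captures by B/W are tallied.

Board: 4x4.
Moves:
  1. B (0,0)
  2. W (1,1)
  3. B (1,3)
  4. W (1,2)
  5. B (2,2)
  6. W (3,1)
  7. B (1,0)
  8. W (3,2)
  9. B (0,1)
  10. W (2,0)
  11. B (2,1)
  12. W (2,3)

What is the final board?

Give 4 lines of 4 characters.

Answer: BB..
BWWB
W..W
.WW.

Derivation:
Move 1: B@(0,0) -> caps B=0 W=0
Move 2: W@(1,1) -> caps B=0 W=0
Move 3: B@(1,3) -> caps B=0 W=0
Move 4: W@(1,2) -> caps B=0 W=0
Move 5: B@(2,2) -> caps B=0 W=0
Move 6: W@(3,1) -> caps B=0 W=0
Move 7: B@(1,0) -> caps B=0 W=0
Move 8: W@(3,2) -> caps B=0 W=0
Move 9: B@(0,1) -> caps B=0 W=0
Move 10: W@(2,0) -> caps B=0 W=0
Move 11: B@(2,1) -> caps B=0 W=0
Move 12: W@(2,3) -> caps B=0 W=2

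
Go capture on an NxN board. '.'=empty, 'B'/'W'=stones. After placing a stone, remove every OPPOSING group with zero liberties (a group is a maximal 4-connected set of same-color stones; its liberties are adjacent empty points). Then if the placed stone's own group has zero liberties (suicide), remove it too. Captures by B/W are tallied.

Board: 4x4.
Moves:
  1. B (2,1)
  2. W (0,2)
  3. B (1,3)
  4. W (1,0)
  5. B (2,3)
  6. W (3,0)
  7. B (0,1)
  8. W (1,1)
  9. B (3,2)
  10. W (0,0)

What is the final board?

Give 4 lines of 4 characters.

Answer: W.W.
WW.B
.B.B
W.B.

Derivation:
Move 1: B@(2,1) -> caps B=0 W=0
Move 2: W@(0,2) -> caps B=0 W=0
Move 3: B@(1,3) -> caps B=0 W=0
Move 4: W@(1,0) -> caps B=0 W=0
Move 5: B@(2,3) -> caps B=0 W=0
Move 6: W@(3,0) -> caps B=0 W=0
Move 7: B@(0,1) -> caps B=0 W=0
Move 8: W@(1,1) -> caps B=0 W=0
Move 9: B@(3,2) -> caps B=0 W=0
Move 10: W@(0,0) -> caps B=0 W=1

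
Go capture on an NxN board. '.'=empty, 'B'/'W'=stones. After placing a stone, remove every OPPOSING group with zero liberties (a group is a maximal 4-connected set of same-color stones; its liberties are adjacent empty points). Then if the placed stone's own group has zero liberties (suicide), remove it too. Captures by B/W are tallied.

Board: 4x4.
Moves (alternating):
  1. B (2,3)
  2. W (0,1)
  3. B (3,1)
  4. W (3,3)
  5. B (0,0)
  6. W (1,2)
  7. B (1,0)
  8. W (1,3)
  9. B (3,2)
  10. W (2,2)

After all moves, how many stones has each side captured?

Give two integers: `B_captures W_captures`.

Move 1: B@(2,3) -> caps B=0 W=0
Move 2: W@(0,1) -> caps B=0 W=0
Move 3: B@(3,1) -> caps B=0 W=0
Move 4: W@(3,3) -> caps B=0 W=0
Move 5: B@(0,0) -> caps B=0 W=0
Move 6: W@(1,2) -> caps B=0 W=0
Move 7: B@(1,0) -> caps B=0 W=0
Move 8: W@(1,3) -> caps B=0 W=0
Move 9: B@(3,2) -> caps B=1 W=0
Move 10: W@(2,2) -> caps B=1 W=0

Answer: 1 0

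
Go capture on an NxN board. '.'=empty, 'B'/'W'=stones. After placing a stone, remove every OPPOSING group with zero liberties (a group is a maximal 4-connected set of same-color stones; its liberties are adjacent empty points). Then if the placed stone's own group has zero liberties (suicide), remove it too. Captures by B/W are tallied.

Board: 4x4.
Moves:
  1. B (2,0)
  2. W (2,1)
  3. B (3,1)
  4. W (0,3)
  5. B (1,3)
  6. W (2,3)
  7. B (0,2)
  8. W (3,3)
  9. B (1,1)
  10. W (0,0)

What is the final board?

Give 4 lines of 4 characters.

Move 1: B@(2,0) -> caps B=0 W=0
Move 2: W@(2,1) -> caps B=0 W=0
Move 3: B@(3,1) -> caps B=0 W=0
Move 4: W@(0,3) -> caps B=0 W=0
Move 5: B@(1,3) -> caps B=0 W=0
Move 6: W@(2,3) -> caps B=0 W=0
Move 7: B@(0,2) -> caps B=1 W=0
Move 8: W@(3,3) -> caps B=1 W=0
Move 9: B@(1,1) -> caps B=1 W=0
Move 10: W@(0,0) -> caps B=1 W=0

Answer: W.B.
.B.B
BW.W
.B.W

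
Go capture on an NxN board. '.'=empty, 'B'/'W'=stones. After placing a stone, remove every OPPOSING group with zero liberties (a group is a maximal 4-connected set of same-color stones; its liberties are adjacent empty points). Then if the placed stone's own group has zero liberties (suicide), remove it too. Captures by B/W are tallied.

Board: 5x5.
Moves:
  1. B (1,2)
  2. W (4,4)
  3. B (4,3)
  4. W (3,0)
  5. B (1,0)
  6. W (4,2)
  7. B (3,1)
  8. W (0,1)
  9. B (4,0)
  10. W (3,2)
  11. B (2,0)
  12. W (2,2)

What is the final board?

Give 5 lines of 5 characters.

Answer: .W...
B.B..
B.W..
.BW..
B.WBW

Derivation:
Move 1: B@(1,2) -> caps B=0 W=0
Move 2: W@(4,4) -> caps B=0 W=0
Move 3: B@(4,3) -> caps B=0 W=0
Move 4: W@(3,0) -> caps B=0 W=0
Move 5: B@(1,0) -> caps B=0 W=0
Move 6: W@(4,2) -> caps B=0 W=0
Move 7: B@(3,1) -> caps B=0 W=0
Move 8: W@(0,1) -> caps B=0 W=0
Move 9: B@(4,0) -> caps B=0 W=0
Move 10: W@(3,2) -> caps B=0 W=0
Move 11: B@(2,0) -> caps B=1 W=0
Move 12: W@(2,2) -> caps B=1 W=0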